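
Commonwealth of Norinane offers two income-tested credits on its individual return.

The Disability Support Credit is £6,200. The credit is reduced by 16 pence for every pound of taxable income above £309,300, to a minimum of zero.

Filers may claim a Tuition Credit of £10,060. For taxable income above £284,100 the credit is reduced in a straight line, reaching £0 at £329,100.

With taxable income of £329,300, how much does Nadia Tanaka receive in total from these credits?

Disability Support Credit: 16% of the £20,000 excess over £309,300 is £3,200; credit = £6,200 − £3,200 = £3,000.
Tuition Credit: £329,300 is at or above £329,100, so the credit is £0.
Total: £3,000 + £0 = £3,000.

£3,000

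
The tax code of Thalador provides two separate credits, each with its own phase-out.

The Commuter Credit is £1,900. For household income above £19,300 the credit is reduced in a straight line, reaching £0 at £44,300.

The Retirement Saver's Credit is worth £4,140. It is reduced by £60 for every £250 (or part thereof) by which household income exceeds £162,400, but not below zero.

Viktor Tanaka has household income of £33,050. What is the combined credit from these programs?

Commuter Credit: £33,050 is £13,750 into a £25,000 phase-out range, leaving 11,250/25,000 of the credit: £1,900 × 11,250/25,000 = £855.
Retirement Saver's Credit: £33,050 is at or below the £162,400 threshold, so the full £4,140 applies.
Total: £855 + £4,140 = £4,995.

£4,995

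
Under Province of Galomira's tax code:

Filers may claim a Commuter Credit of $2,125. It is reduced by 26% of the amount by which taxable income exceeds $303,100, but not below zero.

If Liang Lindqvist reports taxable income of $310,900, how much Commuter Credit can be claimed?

$97

Commuter Credit: 26% of the $7,800 excess over $303,100 is $2,028; credit = $2,125 − $2,028 = $97.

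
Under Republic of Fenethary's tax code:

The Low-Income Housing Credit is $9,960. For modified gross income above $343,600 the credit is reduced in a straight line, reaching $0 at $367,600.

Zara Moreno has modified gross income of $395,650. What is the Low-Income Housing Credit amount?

Low-Income Housing Credit: $395,650 is at or above $367,600, so the credit is $0.

$0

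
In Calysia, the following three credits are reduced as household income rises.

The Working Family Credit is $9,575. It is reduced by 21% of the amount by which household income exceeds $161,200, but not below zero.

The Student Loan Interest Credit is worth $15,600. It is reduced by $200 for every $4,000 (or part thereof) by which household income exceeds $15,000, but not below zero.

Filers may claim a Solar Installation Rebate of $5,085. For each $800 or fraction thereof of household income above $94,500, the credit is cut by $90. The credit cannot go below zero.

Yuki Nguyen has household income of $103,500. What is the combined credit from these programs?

$24,580

Working Family Credit: $103,500 is at or below the $161,200 threshold, so the full $9,575 applies.
Student Loan Interest Credit: income exceeds $15,000 by $88,500, which is 23 full-or-partial $4,000 increments; reduction = 23 × $200 = $4,600, leaving $11,000.
Solar Installation Rebate: income exceeds $94,500 by $9,000, which is 12 full-or-partial $800 increments; reduction = 12 × $90 = $1,080, leaving $4,005.
Total: $9,575 + $11,000 + $4,005 = $24,580.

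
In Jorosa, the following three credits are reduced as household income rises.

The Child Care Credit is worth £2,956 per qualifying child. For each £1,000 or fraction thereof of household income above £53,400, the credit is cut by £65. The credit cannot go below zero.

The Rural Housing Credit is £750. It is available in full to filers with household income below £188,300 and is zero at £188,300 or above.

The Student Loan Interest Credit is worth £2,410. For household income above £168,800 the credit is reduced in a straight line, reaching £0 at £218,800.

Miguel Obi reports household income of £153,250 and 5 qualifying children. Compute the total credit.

£11,440

Child Care Credit: base = 5 × £2,956 = £14,780. income exceeds £53,400 by £99,850, which is 100 full-or-partial £1,000 increments; reduction = 100 × £65 = £6,500, leaving £8,280.
Rural Housing Credit: £153,250 is below the £188,300 cutoff, so the full £750 applies.
Student Loan Interest Credit: £153,250 is at or below the £168,800 threshold, so the full £2,410 applies.
Total: £8,280 + £750 + £2,410 = £11,440.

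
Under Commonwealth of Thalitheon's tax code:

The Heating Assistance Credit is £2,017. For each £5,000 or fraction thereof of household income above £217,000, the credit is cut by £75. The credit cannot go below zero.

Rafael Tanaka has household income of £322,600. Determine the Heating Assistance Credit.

£367

Heating Assistance Credit: income exceeds £217,000 by £105,600, which is 22 full-or-partial £5,000 increments; reduction = 22 × £75 = £1,650, leaving £367.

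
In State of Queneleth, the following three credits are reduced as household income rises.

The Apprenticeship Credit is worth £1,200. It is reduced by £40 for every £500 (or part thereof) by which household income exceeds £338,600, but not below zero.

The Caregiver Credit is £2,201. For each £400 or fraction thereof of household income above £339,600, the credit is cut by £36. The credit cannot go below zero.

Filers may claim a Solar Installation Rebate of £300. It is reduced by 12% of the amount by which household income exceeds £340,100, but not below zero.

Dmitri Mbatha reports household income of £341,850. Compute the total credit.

Apprenticeship Credit: income exceeds £338,600 by £3,250, which is 7 full-or-partial £500 increments; reduction = 7 × £40 = £280, leaving £920.
Caregiver Credit: income exceeds £339,600 by £2,250, which is 6 full-or-partial £400 increments; reduction = 6 × £36 = £216, leaving £1,985.
Solar Installation Rebate: 12% of the £1,750 excess over £340,100 is £210; credit = £300 − £210 = £90.
Total: £920 + £1,985 + £90 = £2,995.

£2,995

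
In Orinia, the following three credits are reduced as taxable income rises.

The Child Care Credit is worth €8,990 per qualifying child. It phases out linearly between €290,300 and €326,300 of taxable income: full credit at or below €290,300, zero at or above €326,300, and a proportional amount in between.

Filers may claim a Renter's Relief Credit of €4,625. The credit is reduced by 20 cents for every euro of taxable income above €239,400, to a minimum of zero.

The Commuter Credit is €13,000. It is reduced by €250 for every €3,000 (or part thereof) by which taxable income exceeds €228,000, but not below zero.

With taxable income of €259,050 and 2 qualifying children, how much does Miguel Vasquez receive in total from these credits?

€28,925

Child Care Credit: base = 2 × €8,990 = €17,980. €259,050 is at or below the €290,300 threshold, so the full €17,980 applies.
Renter's Relief Credit: 20% of the €19,650 excess over €239,400 is €3,930; credit = €4,625 − €3,930 = €695.
Commuter Credit: income exceeds €228,000 by €31,050, which is 11 full-or-partial €3,000 increments; reduction = 11 × €250 = €2,750, leaving €10,250.
Total: €17,980 + €695 + €10,250 = €28,925.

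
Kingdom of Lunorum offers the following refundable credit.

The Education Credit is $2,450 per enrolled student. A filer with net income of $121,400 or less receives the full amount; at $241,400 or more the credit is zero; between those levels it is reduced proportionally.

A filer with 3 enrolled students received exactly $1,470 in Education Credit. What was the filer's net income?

Full credit = 3 × $2,450 = $7,350.
$1,470 is 1,470/7,350 of the full $7,350, so 5,880/7,350 of the $120,000 range has been used: income = $121,400 + $120,000 × 5,880/7,350 = $217,400.

$217,400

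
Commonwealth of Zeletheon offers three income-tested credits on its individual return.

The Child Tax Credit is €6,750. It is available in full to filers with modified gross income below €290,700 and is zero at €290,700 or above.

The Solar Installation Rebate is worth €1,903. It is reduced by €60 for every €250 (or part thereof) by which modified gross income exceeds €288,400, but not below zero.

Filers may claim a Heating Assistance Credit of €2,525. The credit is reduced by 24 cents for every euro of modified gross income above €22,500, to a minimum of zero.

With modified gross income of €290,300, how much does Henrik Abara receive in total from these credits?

€8,173

Child Tax Credit: €290,300 is below the €290,700 cutoff, so the full €6,750 applies.
Solar Installation Rebate: income exceeds €288,400 by €1,900, which is 8 full-or-partial €250 increments; reduction = 8 × €60 = €480, leaving €1,423.
Heating Assistance Credit: 24% of the €267,800 excess over €22,500 is €64,272 ≥ base, so the credit is €0.
Total: €6,750 + €1,423 + €0 = €8,173.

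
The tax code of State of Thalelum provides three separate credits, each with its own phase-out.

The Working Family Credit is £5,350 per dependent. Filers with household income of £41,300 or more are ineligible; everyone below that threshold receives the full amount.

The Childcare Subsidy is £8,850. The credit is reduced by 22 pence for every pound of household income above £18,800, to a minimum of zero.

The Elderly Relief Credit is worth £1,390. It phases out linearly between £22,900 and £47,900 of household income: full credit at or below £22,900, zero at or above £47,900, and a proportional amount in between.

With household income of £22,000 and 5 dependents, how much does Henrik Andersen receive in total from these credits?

£36,286

Working Family Credit: base = 5 × £5,350 = £26,750. £22,000 is below the £41,300 cutoff, so the full £26,750 applies.
Childcare Subsidy: 22% of the £3,200 excess over £18,800 is £704; credit = £8,850 − £704 = £8,146.
Elderly Relief Credit: £22,000 is at or below the £22,900 threshold, so the full £1,390 applies.
Total: £26,750 + £8,146 + £1,390 = £36,286.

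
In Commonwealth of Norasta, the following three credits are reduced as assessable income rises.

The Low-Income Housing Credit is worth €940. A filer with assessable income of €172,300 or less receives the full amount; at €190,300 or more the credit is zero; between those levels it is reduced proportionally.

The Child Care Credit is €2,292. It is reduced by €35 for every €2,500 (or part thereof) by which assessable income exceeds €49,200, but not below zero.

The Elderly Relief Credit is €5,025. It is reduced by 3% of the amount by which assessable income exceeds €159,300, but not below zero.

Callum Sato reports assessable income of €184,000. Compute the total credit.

Low-Income Housing Credit: €184,000 is €11,700 into a €18,000 phase-out range, leaving 6,300/18,000 of the credit: €940 × 6,300/18,000 = €329.
Child Care Credit: income exceeds €49,200 by €134,800, which is 54 full-or-partial €2,500 increments; reduction = 54 × €35 = €1,890, leaving €402.
Elderly Relief Credit: 3% of the €24,700 excess over €159,300 is €741; credit = €5,025 − €741 = €4,284.
Total: €329 + €402 + €4,284 = €5,015.

€5,015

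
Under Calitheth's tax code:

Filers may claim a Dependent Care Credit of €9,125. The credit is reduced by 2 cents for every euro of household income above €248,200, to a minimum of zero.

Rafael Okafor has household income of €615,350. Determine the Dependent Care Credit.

Dependent Care Credit: 2% of the €367,150 excess over €248,200 is €7,343; credit = €9,125 − €7,343 = €1,782.

€1,782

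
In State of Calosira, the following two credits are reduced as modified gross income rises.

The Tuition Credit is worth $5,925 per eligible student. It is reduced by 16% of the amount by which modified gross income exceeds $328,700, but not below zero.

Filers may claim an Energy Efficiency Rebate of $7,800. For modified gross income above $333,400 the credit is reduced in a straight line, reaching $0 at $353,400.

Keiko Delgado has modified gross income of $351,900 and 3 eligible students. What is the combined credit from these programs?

Tuition Credit: base = 3 × $5,925 = $17,775. 16% of the $23,200 excess over $328,700 is $3,712; credit = $17,775 − $3,712 = $14,063.
Energy Efficiency Rebate: $351,900 is $18,500 into a $20,000 phase-out range, leaving 1,500/20,000 of the credit: $7,800 × 1,500/20,000 = $585.
Total: $14,063 + $585 = $14,648.

$14,648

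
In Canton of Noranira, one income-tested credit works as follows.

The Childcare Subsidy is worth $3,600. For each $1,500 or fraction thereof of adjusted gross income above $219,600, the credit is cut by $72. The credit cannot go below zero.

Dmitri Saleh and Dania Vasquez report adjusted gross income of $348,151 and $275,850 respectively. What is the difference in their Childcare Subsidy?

$864

Dmitri ($348,151): Childcare Subsidy: income exceeds $219,600 by $128,551 → 86 increments × $72 = $6,192 ≥ base, so the credit is $0.
Dania ($275,850): Childcare Subsidy: income exceeds $219,600 by $56,250, which is 38 full-or-partial $1,500 increments; reduction = 38 × $72 = $2,736, leaving $864.
Difference: |$0 − $864| = $864.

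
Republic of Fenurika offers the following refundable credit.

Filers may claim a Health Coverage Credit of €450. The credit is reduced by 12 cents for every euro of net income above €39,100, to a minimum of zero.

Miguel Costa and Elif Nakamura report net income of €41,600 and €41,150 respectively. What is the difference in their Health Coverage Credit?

Miguel (€41,600): Health Coverage Credit: 12% of the €2,500 excess over €39,100 is €300; credit = €450 − €300 = €150.
Elif (€41,150): Health Coverage Credit: 12% of the €2,050 excess over €39,100 is €246; credit = €450 − €246 = €204.
Difference: |€150 − €204| = €54.

€54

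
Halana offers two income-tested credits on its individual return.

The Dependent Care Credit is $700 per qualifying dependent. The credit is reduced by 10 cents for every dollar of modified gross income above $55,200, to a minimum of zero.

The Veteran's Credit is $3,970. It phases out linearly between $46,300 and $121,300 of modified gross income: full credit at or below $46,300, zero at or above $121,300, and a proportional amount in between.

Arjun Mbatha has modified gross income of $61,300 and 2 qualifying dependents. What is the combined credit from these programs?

Dependent Care Credit: base = 2 × $700 = $1,400. 10% of the $6,100 excess over $55,200 is $610; credit = $1,400 − $610 = $790.
Veteran's Credit: $61,300 is $15,000 into a $75,000 phase-out range, leaving 60,000/75,000 of the credit: $3,970 × 60,000/75,000 = $3,176.
Total: $790 + $3,176 = $3,966.

$3,966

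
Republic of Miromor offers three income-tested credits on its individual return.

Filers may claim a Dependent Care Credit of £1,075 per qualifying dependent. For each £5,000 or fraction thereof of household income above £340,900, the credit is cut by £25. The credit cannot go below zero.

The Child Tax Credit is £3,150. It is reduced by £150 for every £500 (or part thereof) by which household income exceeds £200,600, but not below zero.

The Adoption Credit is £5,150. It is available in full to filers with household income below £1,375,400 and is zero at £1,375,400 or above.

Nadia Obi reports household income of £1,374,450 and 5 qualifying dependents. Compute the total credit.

£5,350

Dependent Care Credit: base = 5 × £1,075 = £5,375. income exceeds £340,900 by £1,033,550, which is 207 full-or-partial £5,000 increments; reduction = 207 × £25 = £5,175, leaving £200.
Child Tax Credit: income exceeds £200,600 by £1,173,850 → 2348 increments × £150 = £352,200 ≥ base, so the credit is £0.
Adoption Credit: £1,374,450 is below the £1,375,400 cutoff, so the full £5,150 applies.
Total: £200 + £0 + £5,150 = £5,350.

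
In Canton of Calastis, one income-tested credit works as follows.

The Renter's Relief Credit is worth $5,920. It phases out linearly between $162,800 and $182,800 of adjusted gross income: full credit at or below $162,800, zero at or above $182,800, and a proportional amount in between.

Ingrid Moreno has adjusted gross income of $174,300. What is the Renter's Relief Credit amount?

$2,516

Renter's Relief Credit: $174,300 is $11,500 into a $20,000 phase-out range, leaving 8,500/20,000 of the credit: $5,920 × 8,500/20,000 = $2,516.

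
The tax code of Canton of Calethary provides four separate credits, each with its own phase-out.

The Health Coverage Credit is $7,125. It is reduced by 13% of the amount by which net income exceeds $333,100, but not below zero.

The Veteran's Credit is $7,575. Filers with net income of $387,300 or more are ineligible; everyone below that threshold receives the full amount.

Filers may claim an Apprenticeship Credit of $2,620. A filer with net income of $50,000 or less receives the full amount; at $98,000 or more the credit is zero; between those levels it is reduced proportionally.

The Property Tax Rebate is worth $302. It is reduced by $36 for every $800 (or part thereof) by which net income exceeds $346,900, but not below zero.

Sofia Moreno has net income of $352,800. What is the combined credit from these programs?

Health Coverage Credit: 13% of the $19,700 excess over $333,100 is $2,561; credit = $7,125 − $2,561 = $4,564.
Veteran's Credit: $352,800 is below the $387,300 cutoff, so the full $7,575 applies.
Apprenticeship Credit: $352,800 is at or above $98,000, so the credit is $0.
Property Tax Rebate: income exceeds $346,900 by $5,900, which is 8 full-or-partial $800 increments; reduction = 8 × $36 = $288, leaving $14.
Total: $4,564 + $7,575 + $0 + $14 = $12,153.

$12,153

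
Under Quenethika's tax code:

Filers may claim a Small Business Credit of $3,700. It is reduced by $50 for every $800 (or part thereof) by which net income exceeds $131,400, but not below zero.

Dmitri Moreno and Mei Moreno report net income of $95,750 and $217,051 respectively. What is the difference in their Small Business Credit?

Dmitri ($95,750): Small Business Credit: $95,750 is at or below the $131,400 threshold, so the full $3,700 applies.
Mei ($217,051): Small Business Credit: income exceeds $131,400 by $85,651 → 108 increments × $50 = $5,400 ≥ base, so the credit is $0.
Difference: |$3,700 − $0| = $3,700.

$3,700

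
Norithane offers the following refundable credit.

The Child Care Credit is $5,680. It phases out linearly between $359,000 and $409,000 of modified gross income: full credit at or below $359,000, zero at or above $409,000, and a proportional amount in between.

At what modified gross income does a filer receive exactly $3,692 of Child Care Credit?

$3,692 is 3,692/5,680 of the full $5,680, so 1,988/5,680 of the $50,000 range has been used: income = $359,000 + $50,000 × 1,988/5,680 = $376,500.

$376,500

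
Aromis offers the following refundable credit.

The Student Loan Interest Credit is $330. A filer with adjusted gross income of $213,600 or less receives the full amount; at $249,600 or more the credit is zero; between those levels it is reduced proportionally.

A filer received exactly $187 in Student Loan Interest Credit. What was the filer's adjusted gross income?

$229,200

$187 is 187/330 of the full $330, so 143/330 of the $36,000 range has been used: income = $213,600 + $36,000 × 143/330 = $229,200.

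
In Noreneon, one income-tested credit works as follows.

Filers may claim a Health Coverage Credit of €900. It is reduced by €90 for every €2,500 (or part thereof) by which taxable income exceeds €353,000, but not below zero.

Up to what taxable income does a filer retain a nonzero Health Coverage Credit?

€375,500

After 9 increments the reduction is 9 × €90 = €810, leaving €90; one more increment wipes it out. Increment 9 ends at excess 9 × €2,500 = €22,500, so the highest qualifying income is €353,000 + €22,500 = €375,500.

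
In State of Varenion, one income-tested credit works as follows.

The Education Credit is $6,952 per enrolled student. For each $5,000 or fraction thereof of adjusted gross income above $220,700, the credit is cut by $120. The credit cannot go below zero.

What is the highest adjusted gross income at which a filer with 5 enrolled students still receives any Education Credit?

Full credit = 5 × $6,952 = $34,760.
After 289 increments the reduction is 289 × $120 = $34,680, leaving $80; one more increment wipes it out. Increment 289 ends at excess 289 × $5,000 = $1,445,000, so the highest qualifying income is $220,700 + $1,445,000 = $1,665,700.

$1,665,700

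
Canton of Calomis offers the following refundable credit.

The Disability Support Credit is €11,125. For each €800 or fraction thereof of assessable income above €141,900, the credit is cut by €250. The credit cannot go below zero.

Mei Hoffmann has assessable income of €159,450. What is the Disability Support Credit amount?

Disability Support Credit: income exceeds €141,900 by €17,550, which is 22 full-or-partial €800 increments; reduction = 22 × €250 = €5,500, leaving €5,625.

€5,625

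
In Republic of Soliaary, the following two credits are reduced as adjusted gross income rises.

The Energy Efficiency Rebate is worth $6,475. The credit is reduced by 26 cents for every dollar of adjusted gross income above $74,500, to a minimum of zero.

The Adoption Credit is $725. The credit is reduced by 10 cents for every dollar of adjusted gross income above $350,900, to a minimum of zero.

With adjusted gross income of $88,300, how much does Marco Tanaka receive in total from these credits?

$3,612

Energy Efficiency Rebate: 26% of the $13,800 excess over $74,500 is $3,588; credit = $6,475 − $3,588 = $2,887.
Adoption Credit: $88,300 is at or below the $350,900 threshold, so the full $725 applies.
Total: $2,887 + $725 = $3,612.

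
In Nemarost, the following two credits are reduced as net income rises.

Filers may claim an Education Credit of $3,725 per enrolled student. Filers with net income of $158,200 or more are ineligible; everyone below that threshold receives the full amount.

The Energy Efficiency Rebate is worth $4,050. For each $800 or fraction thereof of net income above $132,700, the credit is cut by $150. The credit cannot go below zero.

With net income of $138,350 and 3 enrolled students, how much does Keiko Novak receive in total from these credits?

$14,025

Education Credit: base = 3 × $3,725 = $11,175. $138,350 is below the $158,200 cutoff, so the full $11,175 applies.
Energy Efficiency Rebate: income exceeds $132,700 by $5,650, which is 8 full-or-partial $800 increments; reduction = 8 × $150 = $1,200, leaving $2,850.
Total: $11,175 + $2,850 = $14,025.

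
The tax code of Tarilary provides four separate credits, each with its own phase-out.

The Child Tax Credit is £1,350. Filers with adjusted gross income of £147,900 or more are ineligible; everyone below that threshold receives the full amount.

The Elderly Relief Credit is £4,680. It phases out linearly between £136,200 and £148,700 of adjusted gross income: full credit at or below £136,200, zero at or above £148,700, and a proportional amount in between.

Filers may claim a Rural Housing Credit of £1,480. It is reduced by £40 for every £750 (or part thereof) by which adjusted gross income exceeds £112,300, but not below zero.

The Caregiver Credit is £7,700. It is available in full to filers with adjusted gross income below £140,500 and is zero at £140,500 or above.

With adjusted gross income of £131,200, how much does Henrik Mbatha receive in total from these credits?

£14,170

Child Tax Credit: £131,200 is below the £147,900 cutoff, so the full £1,350 applies.
Elderly Relief Credit: £131,200 is at or below the £136,200 threshold, so the full £4,680 applies.
Rural Housing Credit: income exceeds £112,300 by £18,900, which is 26 full-or-partial £750 increments; reduction = 26 × £40 = £1,040, leaving £440.
Caregiver Credit: £131,200 is below the £140,500 cutoff, so the full £7,700 applies.
Total: £1,350 + £4,680 + £440 + £7,700 = £14,170.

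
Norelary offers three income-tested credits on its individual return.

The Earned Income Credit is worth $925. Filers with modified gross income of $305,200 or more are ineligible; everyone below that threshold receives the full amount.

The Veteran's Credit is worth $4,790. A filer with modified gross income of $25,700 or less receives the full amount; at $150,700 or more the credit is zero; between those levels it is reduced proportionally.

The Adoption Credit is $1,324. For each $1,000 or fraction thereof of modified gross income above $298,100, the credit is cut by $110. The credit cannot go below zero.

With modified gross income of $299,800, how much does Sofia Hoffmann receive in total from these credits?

Earned Income Credit: $299,800 is below the $305,200 cutoff, so the full $925 applies.
Veteran's Credit: $299,800 is at or above $150,700, so the credit is $0.
Adoption Credit: income exceeds $298,100 by $1,700, which is 2 full-or-partial $1,000 increments; reduction = 2 × $110 = $220, leaving $1,104.
Total: $925 + $0 + $1,104 = $2,029.

$2,029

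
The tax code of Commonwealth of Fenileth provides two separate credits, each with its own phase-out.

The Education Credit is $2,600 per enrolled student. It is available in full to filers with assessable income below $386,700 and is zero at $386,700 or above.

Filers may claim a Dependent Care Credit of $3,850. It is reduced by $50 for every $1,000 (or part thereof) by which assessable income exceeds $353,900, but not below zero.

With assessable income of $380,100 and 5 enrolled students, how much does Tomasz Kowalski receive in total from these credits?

Education Credit: base = 5 × $2,600 = $13,000. $380,100 is below the $386,700 cutoff, so the full $13,000 applies.
Dependent Care Credit: income exceeds $353,900 by $26,200, which is 27 full-or-partial $1,000 increments; reduction = 27 × $50 = $1,350, leaving $2,500.
Total: $13,000 + $2,500 = $15,500.

$15,500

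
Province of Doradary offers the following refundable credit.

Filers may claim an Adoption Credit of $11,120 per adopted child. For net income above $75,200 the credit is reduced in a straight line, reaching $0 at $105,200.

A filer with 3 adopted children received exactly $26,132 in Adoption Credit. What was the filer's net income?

Full credit = 3 × $11,120 = $33,360.
$26,132 is 26,132/33,360 of the full $33,360, so 7,228/33,360 of the $30,000 range has been used: income = $75,200 + $30,000 × 7,228/33,360 = $81,700.

$81,700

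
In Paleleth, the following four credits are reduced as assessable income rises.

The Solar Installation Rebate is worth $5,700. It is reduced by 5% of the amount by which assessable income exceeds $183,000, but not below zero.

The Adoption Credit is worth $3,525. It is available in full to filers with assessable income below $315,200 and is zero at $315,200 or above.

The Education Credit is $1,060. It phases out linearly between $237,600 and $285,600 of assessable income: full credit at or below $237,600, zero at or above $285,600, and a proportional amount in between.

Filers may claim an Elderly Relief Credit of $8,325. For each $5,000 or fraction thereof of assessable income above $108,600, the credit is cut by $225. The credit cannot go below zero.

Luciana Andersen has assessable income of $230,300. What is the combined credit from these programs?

Solar Installation Rebate: 5% of the $47,300 excess over $183,000 is $2,365; credit = $5,700 − $2,365 = $3,335.
Adoption Credit: $230,300 is below the $315,200 cutoff, so the full $3,525 applies.
Education Credit: $230,300 is at or below the $237,600 threshold, so the full $1,060 applies.
Elderly Relief Credit: income exceeds $108,600 by $121,700, which is 25 full-or-partial $5,000 increments; reduction = 25 × $225 = $5,625, leaving $2,700.
Total: $3,335 + $3,525 + $1,060 + $2,700 = $10,620.

$10,620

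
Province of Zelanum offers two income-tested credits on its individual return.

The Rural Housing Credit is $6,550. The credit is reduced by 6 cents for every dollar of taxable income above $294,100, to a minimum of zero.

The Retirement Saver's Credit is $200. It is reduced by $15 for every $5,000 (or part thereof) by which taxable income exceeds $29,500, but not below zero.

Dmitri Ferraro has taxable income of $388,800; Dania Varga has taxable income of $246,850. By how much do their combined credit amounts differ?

Dmitri ($388,800): Rural Housing Credit: 6% of the $94,700 excess over $294,100 is $5,682; credit = $6,550 − $5,682 = $868. Retirement Saver's Credit: income exceeds $29,500 by $359,300 → 72 increments × $15 = $1,080 ≥ base, so the credit is $0. total $868 + $0 = $868
Dania ($246,850): Rural Housing Credit: $246,850 is at or below the $294,100 threshold, so the full $6,550 applies. Retirement Saver's Credit: income exceeds $29,500 by $217,350 → 44 increments × $15 = $660 ≥ base, so the credit is $0. total $6,550 + $0 = $6,550
Difference: |$868 − $6,550| = $5,682.

$5,682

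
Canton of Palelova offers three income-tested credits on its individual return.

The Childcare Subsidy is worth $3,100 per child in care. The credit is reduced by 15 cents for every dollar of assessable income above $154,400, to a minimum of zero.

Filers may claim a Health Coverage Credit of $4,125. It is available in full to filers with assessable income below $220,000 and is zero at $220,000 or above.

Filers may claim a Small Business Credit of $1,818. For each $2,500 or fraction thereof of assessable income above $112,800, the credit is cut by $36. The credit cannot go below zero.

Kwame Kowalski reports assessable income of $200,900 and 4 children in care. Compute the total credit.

$10,072

Childcare Subsidy: base = 4 × $3,100 = $12,400. 15% of the $46,500 excess over $154,400 is $6,975; credit = $12,400 − $6,975 = $5,425.
Health Coverage Credit: $200,900 is below the $220,000 cutoff, so the full $4,125 applies.
Small Business Credit: income exceeds $112,800 by $88,100, which is 36 full-or-partial $2,500 increments; reduction = 36 × $36 = $1,296, leaving $522.
Total: $5,425 + $4,125 + $522 = $10,072.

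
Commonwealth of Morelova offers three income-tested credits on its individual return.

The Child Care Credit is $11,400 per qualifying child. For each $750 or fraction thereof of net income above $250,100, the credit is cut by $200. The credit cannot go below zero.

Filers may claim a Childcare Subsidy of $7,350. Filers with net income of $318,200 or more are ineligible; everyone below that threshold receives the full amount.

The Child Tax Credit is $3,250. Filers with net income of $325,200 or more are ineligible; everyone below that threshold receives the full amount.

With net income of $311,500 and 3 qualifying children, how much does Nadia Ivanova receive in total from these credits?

Child Care Credit: base = 3 × $11,400 = $34,200. income exceeds $250,100 by $61,400, which is 82 full-or-partial $750 increments; reduction = 82 × $200 = $16,400, leaving $17,800.
Childcare Subsidy: $311,500 is below the $318,200 cutoff, so the full $7,350 applies.
Child Tax Credit: $311,500 is below the $325,200 cutoff, so the full $3,250 applies.
Total: $17,800 + $7,350 + $3,250 = $28,400.

$28,400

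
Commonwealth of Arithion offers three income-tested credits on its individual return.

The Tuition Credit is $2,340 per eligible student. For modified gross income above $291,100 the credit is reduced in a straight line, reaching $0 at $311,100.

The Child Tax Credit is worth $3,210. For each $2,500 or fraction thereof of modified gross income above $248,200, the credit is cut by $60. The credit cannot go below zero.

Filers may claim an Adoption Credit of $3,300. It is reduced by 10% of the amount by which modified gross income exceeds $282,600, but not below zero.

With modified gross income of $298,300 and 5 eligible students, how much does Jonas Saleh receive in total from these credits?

$11,168

Tuition Credit: base = 5 × $2,340 = $11,700. $298,300 is $7,200 into a $20,000 phase-out range, leaving 12,800/20,000 of the credit: $11,700 × 12,800/20,000 = $7,488.
Child Tax Credit: income exceeds $248,200 by $50,100, which is 21 full-or-partial $2,500 increments; reduction = 21 × $60 = $1,260, leaving $1,950.
Adoption Credit: 10% of the $15,700 excess over $282,600 is $1,570; credit = $3,300 − $1,570 = $1,730.
Total: $7,488 + $1,950 + $1,730 = $11,168.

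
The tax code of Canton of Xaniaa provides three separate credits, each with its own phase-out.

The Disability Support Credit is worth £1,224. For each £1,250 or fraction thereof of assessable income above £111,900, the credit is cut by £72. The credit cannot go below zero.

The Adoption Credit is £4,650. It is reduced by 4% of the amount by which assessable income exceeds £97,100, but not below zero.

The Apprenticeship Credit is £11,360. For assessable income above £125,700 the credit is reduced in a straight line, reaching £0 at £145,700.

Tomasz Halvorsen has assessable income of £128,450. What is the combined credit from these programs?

£13,410

Disability Support Credit: income exceeds £111,900 by £16,550, which is 14 full-or-partial £1,250 increments; reduction = 14 × £72 = £1,008, leaving £216.
Adoption Credit: 4% of the £31,350 excess over £97,100 is £1,254; credit = £4,650 − £1,254 = £3,396.
Apprenticeship Credit: £128,450 is £2,750 into a £20,000 phase-out range, leaving 17,250/20,000 of the credit: £11,360 × 17,250/20,000 = £9,798.
Total: £216 + £3,396 + £9,798 = £13,410.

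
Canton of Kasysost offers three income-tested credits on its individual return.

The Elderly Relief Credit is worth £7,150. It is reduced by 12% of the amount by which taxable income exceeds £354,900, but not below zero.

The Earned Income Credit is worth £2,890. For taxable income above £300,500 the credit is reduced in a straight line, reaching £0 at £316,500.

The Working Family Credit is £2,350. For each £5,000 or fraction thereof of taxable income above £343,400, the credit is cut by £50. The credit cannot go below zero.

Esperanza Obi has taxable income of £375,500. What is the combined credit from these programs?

£6,678

Elderly Relief Credit: 12% of the £20,600 excess over £354,900 is £2,472; credit = £7,150 − £2,472 = £4,678.
Earned Income Credit: £375,500 is at or above £316,500, so the credit is £0.
Working Family Credit: income exceeds £343,400 by £32,100, which is 7 full-or-partial £5,000 increments; reduction = 7 × £50 = £350, leaving £2,000.
Total: £4,678 + £0 + £2,000 = £6,678.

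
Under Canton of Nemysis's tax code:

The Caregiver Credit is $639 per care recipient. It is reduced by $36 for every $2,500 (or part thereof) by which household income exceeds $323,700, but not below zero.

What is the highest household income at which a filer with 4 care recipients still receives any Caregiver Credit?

$498,700

Full credit = 4 × $639 = $2,556.
After 70 increments the reduction is 70 × $36 = $2,520, leaving $36; one more increment wipes it out. Increment 70 ends at excess 70 × $2,500 = $175,000, so the highest qualifying income is $323,700 + $175,000 = $498,700.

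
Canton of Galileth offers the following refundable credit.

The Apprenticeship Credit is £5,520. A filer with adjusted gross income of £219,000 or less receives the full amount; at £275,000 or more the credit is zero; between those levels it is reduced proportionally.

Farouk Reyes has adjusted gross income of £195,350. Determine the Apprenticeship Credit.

Apprenticeship Credit: £195,350 is at or below the £219,000 threshold, so the full £5,520 applies.

£5,520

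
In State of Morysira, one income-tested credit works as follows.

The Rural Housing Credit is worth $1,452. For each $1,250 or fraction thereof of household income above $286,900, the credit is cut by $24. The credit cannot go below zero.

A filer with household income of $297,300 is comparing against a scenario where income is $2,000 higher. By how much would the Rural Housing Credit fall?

At $297,300 — income exceeds $286,900 by $10,400, which is 9 full-or-partial $1,250 increments; reduction = 9 × $24 = $216, leaving $1,236.
At $299,300 — income exceeds $286,900 by $12,400, which is 10 full-or-partial $1,250 increments; reduction = 10 × $24 = $240, leaving $1,212.
Lost: $1,236 − $1,212 = $24.

$24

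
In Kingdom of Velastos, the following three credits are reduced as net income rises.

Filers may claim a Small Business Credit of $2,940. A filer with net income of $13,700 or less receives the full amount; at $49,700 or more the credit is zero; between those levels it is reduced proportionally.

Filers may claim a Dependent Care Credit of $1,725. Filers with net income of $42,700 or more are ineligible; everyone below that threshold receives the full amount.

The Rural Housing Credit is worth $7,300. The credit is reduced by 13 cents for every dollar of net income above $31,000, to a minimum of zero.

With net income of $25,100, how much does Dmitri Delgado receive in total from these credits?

Small Business Credit: $25,100 is $11,400 into a $36,000 phase-out range, leaving 24,600/36,000 of the credit: $2,940 × 24,600/36,000 = $2,009.
Dependent Care Credit: $25,100 is below the $42,700 cutoff, so the full $1,725 applies.
Rural Housing Credit: $25,100 is at or below the $31,000 threshold, so the full $7,300 applies.
Total: $2,009 + $1,725 + $7,300 = $11,034.

$11,034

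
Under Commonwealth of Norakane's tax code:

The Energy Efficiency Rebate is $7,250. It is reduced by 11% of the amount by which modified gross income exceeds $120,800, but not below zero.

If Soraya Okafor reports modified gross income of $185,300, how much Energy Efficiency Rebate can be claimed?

Energy Efficiency Rebate: 11% of the $64,500 excess over $120,800 is $7,095; credit = $7,250 − $7,095 = $155.

$155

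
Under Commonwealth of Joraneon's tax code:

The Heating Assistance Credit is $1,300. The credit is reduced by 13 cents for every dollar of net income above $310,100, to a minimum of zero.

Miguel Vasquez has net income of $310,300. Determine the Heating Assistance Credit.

Heating Assistance Credit: 13% of the $200 excess over $310,100 is $26; credit = $1,300 − $26 = $1,274.

$1,274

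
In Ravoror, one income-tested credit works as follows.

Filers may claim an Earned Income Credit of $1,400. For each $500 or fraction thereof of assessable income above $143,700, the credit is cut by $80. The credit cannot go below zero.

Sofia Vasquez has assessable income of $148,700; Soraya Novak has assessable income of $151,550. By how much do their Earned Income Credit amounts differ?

$480

Sofia ($148,700): Earned Income Credit: income exceeds $143,700 by $5,000, which is 10 full-or-partial $500 increments; reduction = 10 × $80 = $800, leaving $600.
Soraya ($151,550): Earned Income Credit: income exceeds $143,700 by $7,850, which is 16 full-or-partial $500 increments; reduction = 16 × $80 = $1,280, leaving $120.
Difference: |$600 − $120| = $480.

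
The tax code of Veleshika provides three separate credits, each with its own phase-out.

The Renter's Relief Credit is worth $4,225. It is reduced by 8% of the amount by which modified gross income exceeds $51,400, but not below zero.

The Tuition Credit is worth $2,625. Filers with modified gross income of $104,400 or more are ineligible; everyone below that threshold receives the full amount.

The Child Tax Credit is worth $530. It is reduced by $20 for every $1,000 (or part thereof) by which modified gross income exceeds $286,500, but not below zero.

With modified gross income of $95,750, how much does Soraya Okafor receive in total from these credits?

Renter's Relief Credit: 8% of the $44,350 excess over $51,400 is $3,548; credit = $4,225 − $3,548 = $677.
Tuition Credit: $95,750 is below the $104,400 cutoff, so the full $2,625 applies.
Child Tax Credit: $95,750 is at or below the $286,500 threshold, so the full $530 applies.
Total: $677 + $2,625 + $530 = $3,832.

$3,832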